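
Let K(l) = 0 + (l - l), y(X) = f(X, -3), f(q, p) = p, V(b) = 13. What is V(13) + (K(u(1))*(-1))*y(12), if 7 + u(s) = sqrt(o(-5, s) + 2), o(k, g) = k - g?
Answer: 13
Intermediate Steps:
y(X) = -3
u(s) = -7 + sqrt(-3 - s) (u(s) = -7 + sqrt((-5 - s) + 2) = -7 + sqrt(-3 - s))
K(l) = 0 (K(l) = 0 + 0 = 0)
V(13) + (K(u(1))*(-1))*y(12) = 13 + (0*(-1))*(-3) = 13 + 0*(-3) = 13 + 0 = 13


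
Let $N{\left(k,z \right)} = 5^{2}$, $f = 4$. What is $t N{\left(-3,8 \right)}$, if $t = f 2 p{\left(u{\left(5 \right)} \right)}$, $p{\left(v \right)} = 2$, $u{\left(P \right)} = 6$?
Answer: $400$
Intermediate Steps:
$N{\left(k,z \right)} = 25$
$t = 16$ ($t = 4 \cdot 2 \cdot 2 = 8 \cdot 2 = 16$)
$t N{\left(-3,8 \right)} = 16 \cdot 25 = 400$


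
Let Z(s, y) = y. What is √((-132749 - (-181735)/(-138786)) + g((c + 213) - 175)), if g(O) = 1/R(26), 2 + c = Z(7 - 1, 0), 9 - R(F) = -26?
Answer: I*√3132296429090786790/4857510 ≈ 364.35*I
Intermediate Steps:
R(F) = 35 (R(F) = 9 - 1*(-26) = 9 + 26 = 35)
c = -2 (c = -2 + 0 = -2)
g(O) = 1/35
√((-132749 - (-181735)/(-138786)) + g((c + 213) - 175)) = √((-132749 - (-181735)/(-138786)) + 1/35) = √((-132749 - (-181735)*(-1)/138786) + 1/35) = √((-132749 - 1*181735/138786) + 1/35) = √((-132749 - 181735/138786) + 1/35) = √(-18423884449/138786 + 1/35) = √(-644835816929/4857510) = I*√3132296429090786790/4857510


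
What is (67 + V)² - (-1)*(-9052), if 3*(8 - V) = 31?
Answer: -43832/9 ≈ -4870.2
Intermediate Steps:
V = -7/3 (V = 8 - ⅓*31 = 8 - 31/3 = -7/3 ≈ -2.3333)
(67 + V)² - (-1)*(-9052) = (67 - 7/3)² - (-1)*(-9052) = (194/3)² - 1*9052 = 37636/9 - 9052 = -43832/9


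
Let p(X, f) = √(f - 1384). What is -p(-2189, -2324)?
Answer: -6*I*√103 ≈ -60.893*I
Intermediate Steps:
p(X, f) = √(-1384 + f)
-p(-2189, -2324) = -√(-1384 - 2324) = -√(-3708) = -6*I*√103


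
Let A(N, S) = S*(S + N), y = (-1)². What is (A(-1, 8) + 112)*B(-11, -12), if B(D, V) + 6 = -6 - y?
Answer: -2184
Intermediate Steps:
y = 1
A(N, S) = S*(N + S)
B(D, V) = -13 (B(D, V) = -6 + (-6 - 1*1) = -6 + (-6 - 1) = -6 - 7 = -13)
(A(-1, 8) + 112)*B(-11, -12) = (8*(-1 + 8) + 112)*(-13) = (8*7 + 112)*(-13) = (56 + 112)*(-13) = 168*(-13) = -2184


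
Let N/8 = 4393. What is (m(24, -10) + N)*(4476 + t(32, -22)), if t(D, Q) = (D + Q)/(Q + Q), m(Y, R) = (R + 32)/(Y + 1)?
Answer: 43257636237/275 ≈ 1.5730e+8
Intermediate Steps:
N = 35144 (N = 8*4393 = 35144)
m(Y, R) = (32 + R)/(1 + Y)
t(D, Q) = (D + Q)/(2*Q) (t(D, Q) = (D + Q)/((2*Q)) = (D + Q)*(1/(2*Q)) = (D + Q)/(2*Q))
(m(24, -10) + N)*(4476 + t(32, -22)) = ((32 - 10)/(1 + 24) + 35144)*(4476 + (1/2)*(32 - 22)/(-22)) = (22/25 + 35144)*(4476 + (1/2)*(-1/22)*10) = ((1/25)*22 + 35144)*(4476 - 5/22) = (22/25 + 35144)*(98467/22) = (878622/25)*(98467/22) = 43257636237/275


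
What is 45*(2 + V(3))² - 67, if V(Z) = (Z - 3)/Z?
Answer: 113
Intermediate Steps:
V(Z) = (-3 + Z)/Z
45*(2 + V(3))² - 67 = 45*(2 + (-3 + 3)/3)² - 67 = 45*(2 + (⅓)*0)² - 67 = 45*(2 + 0)² - 67 = 45*2² - 67 = 45*4 - 67 = 180 - 67 = 113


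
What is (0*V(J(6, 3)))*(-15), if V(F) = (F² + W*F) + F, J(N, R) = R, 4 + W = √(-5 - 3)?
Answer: 0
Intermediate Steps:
W = -4 + 2*I*√2 (W = -4 + √(-5 - 3) = -4 + √(-8) = -4 + 2*I*√2 ≈ -4.0 + 2.8284*I)
V(F) = F + F² + F*(-4 + 2*I*√2) (V(F) = (F² + (-4 + 2*I*√2)*F) + F = (F² + F*(-4 + 2*I*√2)) + F = F + F² + F*(-4 + 2*I*√2))
(0*V(J(6, 3)))*(-15) = (0*(3*(-3 + 3 + 2*I*√2)))*(-15) = (0*(3*(2*I*√2)))*(-15) = (0*(6*I*√2))*(-15) = 0*(-15) = 0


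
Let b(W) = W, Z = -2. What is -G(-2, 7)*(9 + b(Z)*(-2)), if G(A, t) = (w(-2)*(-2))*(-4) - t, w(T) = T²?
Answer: -325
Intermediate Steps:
G(A, t) = 32 - t (G(A, t) = ((-2)²*(-2))*(-4) - t = (4*(-2))*(-4) - t = -8*(-4) - t = 32 - t)
-G(-2, 7)*(9 + b(Z)*(-2)) = -(32 - 1*7)*(9 - 2*(-2)) = -(32 - 7)*(9 + 4) = -25*13 = -1*325 = -325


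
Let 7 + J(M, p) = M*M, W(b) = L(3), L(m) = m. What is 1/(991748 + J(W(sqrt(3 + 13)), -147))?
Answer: 1/991750 ≈ 1.0083e-6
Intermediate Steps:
W(b) = 3
J(M, p) = -7 + M**2 (J(M, p) = -7 + M*M = -7 + M**2)
1/(991748 + J(W(sqrt(3 + 13)), -147)) = 1/(991748 + (-7 + 3**2)) = 1/(991748 + (-7 + 9)) = 1/(991748 + 2) = 1/991750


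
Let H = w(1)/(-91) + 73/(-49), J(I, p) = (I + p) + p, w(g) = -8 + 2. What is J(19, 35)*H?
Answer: -80723/637 ≈ -126.72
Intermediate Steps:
w(g) = -6
J(I, p) = I + 2*p
H = -907/637 (H = -6/(-91) + 73/(-49) = -6*(-1/91) + 73*(-1/49) = 6/91 - 73/49 = -907/637 ≈ -1.4239)
J(19, 35)*H = (19 + 2*35)*(-907/637) = (19 + 70)*(-907/637) = 89*(-907/637) = -80723/637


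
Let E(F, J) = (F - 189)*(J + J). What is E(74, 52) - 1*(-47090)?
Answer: 35130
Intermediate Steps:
E(F, J) = 2*J*(-189 + F) (E(F, J) = (-189 + F)*(2*J) = 2*J*(-189 + F))
E(74, 52) - 1*(-47090) = 2*52*(-189 + 74) - 1*(-47090) = 2*52*(-115) + 47090 = -11960 + 47090 = 35130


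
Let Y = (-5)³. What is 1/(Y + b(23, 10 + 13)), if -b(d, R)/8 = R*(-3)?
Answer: 1/427 ≈ 0.0023419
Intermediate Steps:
Y = -125
b(d, R) = 24*R (b(d, R) = -8*R*(-3) = -(-24)*R = 24*R)
1/(Y + b(23, 10 + 13)) = 1/(-125 + 24*(10 + 13)) = 1/(-125 + 24*23) = 1/(-125 + 552) = 1/427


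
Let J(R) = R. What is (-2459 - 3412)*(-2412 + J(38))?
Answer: 13937754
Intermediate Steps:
(-2459 - 3412)*(-2412 + J(38)) = (-2459 - 3412)*(-2412 + 38) = -5871*(-2374) = 13937754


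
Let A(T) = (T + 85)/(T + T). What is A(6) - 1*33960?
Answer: -407429/12 ≈ -33952.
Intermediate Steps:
A(T) = (85 + T)/(2*T) (A(T) = (85 + T)/((2*T)) = (85 + T)*(1/(2*T)) = (85 + T)/(2*T))
A(6) - 1*33960 = (½)*(85 + 6)/6 - 1*33960 = (½)*(⅙)*91 - 33960 = 91/12 - 33960 = -407429/12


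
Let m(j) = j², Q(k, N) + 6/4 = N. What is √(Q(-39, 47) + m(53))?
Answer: √11418/2 ≈ 53.427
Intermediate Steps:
Q(k, N) = -3/2 + N
√(Q(-39, 47) + m(53)) = √((-3/2 + 47) + 53²) = √(91/2 + 2809) = √(5709/2) = √11418/2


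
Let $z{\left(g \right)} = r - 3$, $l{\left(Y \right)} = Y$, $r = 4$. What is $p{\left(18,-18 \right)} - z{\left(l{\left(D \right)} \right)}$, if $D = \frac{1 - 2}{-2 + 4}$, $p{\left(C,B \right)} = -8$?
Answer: $-9$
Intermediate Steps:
$D = - \frac{1}{2} \approx -0.5$
$z{\left(g \right)} = 1$ ($z{\left(g \right)} = 4 - 3 = 1$)
$p{\left(18,-18 \right)} - z{\left(l{\left(D \right)} \right)} = -8 - 1 = -9$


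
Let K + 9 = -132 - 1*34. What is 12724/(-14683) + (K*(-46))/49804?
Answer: -257753973/365636066 ≈ -0.70495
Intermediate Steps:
K = -175 (K = -9 + (-132 - 1*34) = -9 + (-132 - 34) = -9 - 166 = -175)
12724/(-14683) + (K*(-46))/49804 = 12724/(-14683) - 175*(-46)/49804 = 12724*(-1/14683) + 8050*(1/49804) = -12724/14683 + 4025/24902 = -257753973/365636066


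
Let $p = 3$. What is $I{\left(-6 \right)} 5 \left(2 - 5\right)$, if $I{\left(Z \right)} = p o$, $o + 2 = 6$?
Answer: $-180$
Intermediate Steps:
$o = 4$ ($o = -2 + 6 = 4$)
$I{\left(Z \right)} = 12$ ($I{\left(Z \right)} = 3 \cdot 4 = 12$)
$I{\left(-6 \right)} 5 \left(2 - 5\right) = 12 \cdot 5 \left(2 - 5\right) = 12 \cdot 5 \left(-3\right) = 12 \left(-15\right) = -180$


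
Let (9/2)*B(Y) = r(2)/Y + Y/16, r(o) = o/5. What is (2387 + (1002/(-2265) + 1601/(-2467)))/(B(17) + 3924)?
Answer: 5439404178288/8946501260569 ≈ 0.60799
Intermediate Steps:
r(o) = o/5 (r(o) = o*(1/5) = o/5)
B(Y) = Y/72 + 4/(45*Y) (B(Y) = 2*(((1/5)*2)/Y + Y/16)/9 = 2*(2/(5*Y) + Y*(1/16))/9 = 2*(2/(5*Y) + Y/16)/9 = 2*(Y/16 + 2/(5*Y))/9 = Y/72 + 4/(45*Y))
(2387 + (1002/(-2265) + 1601/(-2467)))/(B(17) + 3924) = (2387 + (1002/(-2265) + 1601/(-2467)))/(((1/72)*17 + (4/45)/17) + 3924) = (2387 + (1002*(-1/2265) + 1601*(-1/2467)))/((17/72 + (4/45)*(1/17)) + 3924) = (2387 + (-334/755 - 1601/2467))/((17/72 + 4/765) + 3924) = (2387 - 2032733/1862585)/(1477/6120 + 3924) = 4443957662/(1862585*(24016357/6120)) = (4443957662/1862585)*(6120/24016357) = 5439404178288/8946501260569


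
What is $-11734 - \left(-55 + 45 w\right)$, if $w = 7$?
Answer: $-11994$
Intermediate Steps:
$-11734 - \left(-55 + 45 w\right) = -11734 - \left(-55 + 45 \cdot 7\right) = -11734 - \left(-55 + 315\right) = -11734 - 260 = -11994$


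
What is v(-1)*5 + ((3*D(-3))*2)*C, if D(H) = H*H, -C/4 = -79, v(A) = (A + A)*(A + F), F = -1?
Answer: 17084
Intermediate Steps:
v(A) = 2*A*(-1 + A) (v(A) = (A + A)*(A - 1) = (2*A)*(-1 + A) = 2*A*(-1 + A))
C = 316 (C = -4*(-79) = 316)
D(H) = H²
v(-1)*5 + ((3*D(-3))*2)*C = (2*(-1)*(-1 - 1))*5 + ((3*(-3)²)*2)*316 = (2*(-1)*(-2))*5 + ((3*9)*2)*316 = 4*5 + (27*2)*316 = 20 + 54*316 = 20 + 17064 = 17084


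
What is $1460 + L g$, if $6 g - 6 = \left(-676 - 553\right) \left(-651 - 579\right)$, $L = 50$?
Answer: $12598760$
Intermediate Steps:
$g = 251946$ ($g = 1 + \frac{\left(-676 - 553\right) \left(-651 - 579\right)}{6} = 1 + \frac{\left(-1229\right) \left(-1230\right)}{6} = 1 + \frac{1}{6} \cdot 1511670 = 1 + 251945 = 251946$)
$1460 + L g = 1460 + 50 \cdot 251946 = 1460 + 12597300 = 12598760$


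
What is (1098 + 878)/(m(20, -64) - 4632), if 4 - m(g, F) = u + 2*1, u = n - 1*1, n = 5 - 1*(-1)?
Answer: -1976/4635 ≈ -0.42632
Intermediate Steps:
n = 6 (n = 5 + 1 = 6)
u = 5 (u = 6 - 1*1 = 6 - 1 = 5)
m(g, F) = -3 (m(g, F) = 4 - (5 + 2*1) = 4 - (5 + 2) = 4 - 1*7 = 4 - 7 = -3)
(1098 + 878)/(m(20, -64) - 4632) = (1098 + 878)/(-3 - 4632) = 1976/(-4635) = 1976*(-1/4635) = -1976/4635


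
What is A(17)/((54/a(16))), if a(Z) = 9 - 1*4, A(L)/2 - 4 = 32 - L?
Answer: 95/27 ≈ 3.5185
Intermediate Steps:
A(L) = 72 - 2*L (A(L) = 8 + 2*(32 - L) = 8 + (64 - 2*L) = 72 - 2*L)
a(Z) = 5 (a(Z) = 9 - 4 = 5)
A(17)/((54/a(16))) = (72 - 2*17)/((54/5)) = (72 - 34)/((54*(⅕))) = 38/(54/5) = 38*(5/54) = 95/27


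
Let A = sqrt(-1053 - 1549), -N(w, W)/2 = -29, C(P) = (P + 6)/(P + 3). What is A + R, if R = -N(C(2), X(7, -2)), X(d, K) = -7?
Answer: -58 + I*sqrt(2602) ≈ -58.0 + 51.01*I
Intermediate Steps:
C(P) = (6 + P)/(3 + P)
N(w, W) = 58 (N(w, W) = -2*(-29) = 58)
A = I*sqrt(2602) (A = sqrt(-2602) = I*sqrt(2602) ≈ 51.01*I)
R = -58 (R = -1*58 = -58)
A + R = I*sqrt(2602) - 58 = -58 + I*sqrt(2602)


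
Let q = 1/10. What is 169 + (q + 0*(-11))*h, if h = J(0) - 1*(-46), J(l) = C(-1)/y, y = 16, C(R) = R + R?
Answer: 13887/80 ≈ 173.59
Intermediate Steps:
q = ⅒ ≈ 0.10000
C(R) = 2*R
J(l) = -⅛ (J(l) = (2*(-1))/16 = -2*1/16 = -⅛)
h = 367/8 (h = -⅛ - 1*(-46) = -⅛ + 46 = 367/8 ≈ 45.875)
169 + (q + 0*(-11))*h = 169 + (⅒ + 0*(-11))*(367/8) = 169 + (⅒ + 0)*(367/8) = 169 + (⅒)*(367/8) = 169 + 367/80 = 13887/80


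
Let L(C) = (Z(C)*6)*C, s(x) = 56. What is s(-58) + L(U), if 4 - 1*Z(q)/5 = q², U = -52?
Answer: 4212056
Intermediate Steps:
Z(q) = 20 - 5*q²
L(C) = C*(120 - 30*C²) (L(C) = ((20 - 5*C²)*6)*C = (120 - 30*C²)*C = C*(120 - 30*C²))
s(-58) + L(U) = 56 + 30*(-52)*(4 - 1*(-52)²) = 56 + 30*(-52)*(4 - 1*2704) = 56 + 30*(-52)*(4 - 2704) = 56 + 30*(-52)*(-2700) = 56 + 4212000 = 4212056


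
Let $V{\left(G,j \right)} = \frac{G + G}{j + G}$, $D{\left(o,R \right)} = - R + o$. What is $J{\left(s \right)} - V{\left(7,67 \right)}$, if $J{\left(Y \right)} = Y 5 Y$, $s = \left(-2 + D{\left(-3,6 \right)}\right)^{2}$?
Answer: $\frac{2708578}{37} \approx 73205.0$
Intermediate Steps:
$D{\left(o,R \right)} = o - R$
$s = 121$ ($s = \left(-2 - 9\right)^{2} = \left(-11\right)^{2} = 121$)
$V{\left(G,j \right)} = \frac{2 G}{G + j}$
$J{\left(Y \right)} = 5 Y^{2}$ ($J{\left(Y \right)} = 5 Y Y = 5 Y^{2}$)
$J{\left(s \right)} - V{\left(7,67 \right)} = 5 \cdot 121^{2} - 2 \cdot 7 \frac{1}{7 + 67} = 5 \cdot 14641 - 2 \cdot 7 \cdot \frac{1}{74} = 73205 - 2 \cdot 7 \cdot \frac{1}{74} = 73205 - \frac{7}{37} = \frac{2708578}{37}$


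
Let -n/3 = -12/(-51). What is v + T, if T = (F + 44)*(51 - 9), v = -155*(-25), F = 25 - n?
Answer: 115645/17 ≈ 6802.6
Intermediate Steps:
n = -12/17 (n = -(-36)/(-51) = -(-36)*(-1)/51 = -3*4/17 = -12/17 ≈ -0.70588)
F = 437/17 (F = 25 - 1*(-12/17) = 25 + 12/17 = 437/17 ≈ 25.706)
v = 3875
T = 49770/17 (T = (437/17 + 44)*(51 - 9) = (1185/17)*42 = 49770/17 ≈ 2927.6)
v + T = 3875 + 49770/17 = 115645/17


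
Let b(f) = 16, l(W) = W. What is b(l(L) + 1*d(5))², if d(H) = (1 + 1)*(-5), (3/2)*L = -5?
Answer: 256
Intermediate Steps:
L = -10/3 (L = (⅔)*(-5) = -10/3 ≈ -3.3333)
d(H) = -10 (d(H) = 2*(-5) = -10)
b(l(L) + 1*d(5))² = 16² = 256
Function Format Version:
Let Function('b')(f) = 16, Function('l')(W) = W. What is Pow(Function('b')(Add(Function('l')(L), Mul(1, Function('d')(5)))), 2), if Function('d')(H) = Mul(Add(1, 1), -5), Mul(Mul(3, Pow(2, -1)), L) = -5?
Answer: 256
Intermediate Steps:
L = Rational(-10, 3) (L = Mul(Rational(2, 3), -5) = Rational(-10, 3) ≈ -3.3333)
Function('d')(H) = -10 (Function('d')(H) = Mul(2, -5) = -10)
Pow(Function('b')(Add(Function('l')(L), Mul(1, Function('d')(5)))), 2) = Pow(16, 2) = 256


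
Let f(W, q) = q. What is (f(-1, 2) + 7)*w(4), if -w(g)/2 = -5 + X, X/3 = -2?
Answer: 198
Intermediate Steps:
X = -6 (X = 3*(-2) = -6)
w(g) = 22 (w(g) = -2*(-5 - 6) = -2*(-11) = 22)
(f(-1, 2) + 7)*w(4) = (2 + 7)*22 = 9*22 = 198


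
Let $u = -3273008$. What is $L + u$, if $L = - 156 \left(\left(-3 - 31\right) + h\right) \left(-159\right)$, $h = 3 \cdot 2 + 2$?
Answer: $-3917912$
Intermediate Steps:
$h = 8$ ($h = 6 + 2 = 8$)
$L = -644904$ ($L = - 156 \left(\left(-3 - 31\right) + 8\right) \left(-159\right) = - 156 \left(-34 + 8\right) \left(-159\right) = \left(-156\right) \left(-26\right) \left(-159\right) = 4056 \left(-159\right) = -644904$)
$L + u = -644904 - 3273008 = -3917912$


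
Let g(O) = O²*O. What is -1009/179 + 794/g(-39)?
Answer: -59994997/10618101 ≈ -5.6503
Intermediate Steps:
g(O) = O³
-1009/179 + 794/g(-39) = -1009/179 + 794/((-39)³) = -1009*1/179 + 794/(-59319) = -1009/179 + 794*(-1/59319) = -1009/179 - 794/59319 = -59994997/10618101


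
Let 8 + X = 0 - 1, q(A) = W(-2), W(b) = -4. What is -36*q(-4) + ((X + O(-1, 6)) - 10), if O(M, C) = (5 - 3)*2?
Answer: 129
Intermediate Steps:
O(M, C) = 4 (O(M, C) = 2*2 = 4)
q(A) = -4
X = -9 (X = -8 + (0 - 1) = -8 - 1 = -9)
-36*q(-4) + ((X + O(-1, 6)) - 10) = -36*(-4) + ((-9 + 4) - 10) = 144 + (-5 - 10) = 144 - 15 = 129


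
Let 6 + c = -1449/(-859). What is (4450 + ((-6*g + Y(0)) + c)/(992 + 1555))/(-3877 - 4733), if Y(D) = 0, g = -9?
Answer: -3245359177/6279195510 ≈ -0.51684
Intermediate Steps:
c = -3705/859 (c = -6 - 1449/(-859) = -6 - 1449*(-1/859) = -6 + 1449/859 = -3705/859 ≈ -4.3132)
(4450 + ((-6*g + Y(0)) + c)/(992 + 1555))/(-3877 - 4733) = (4450 + ((-6*(-9) + 0) - 3705/859)/(992 + 1555))/(-3877 - 4733) = (4450 + ((54 + 0) - 3705/859)/2547)/(-8610) = (4450 + (54 - 3705/859)*(1/2547))*(-1/8610) = (4450 + (42681/859)*(1/2547))*(-1/8610) = (4450 + 14227/729291)*(-1/8610) = (3245359177/729291)*(-1/8610) = -3245359177/6279195510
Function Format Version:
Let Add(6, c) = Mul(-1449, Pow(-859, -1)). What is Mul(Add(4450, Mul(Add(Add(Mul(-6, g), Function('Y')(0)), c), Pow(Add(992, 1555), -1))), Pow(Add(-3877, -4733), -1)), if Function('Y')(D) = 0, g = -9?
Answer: Rational(-3245359177, 6279195510) ≈ -0.51684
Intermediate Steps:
c = Rational(-3705, 859) (c = Add(-6, Mul(-1449, Pow(-859, -1))) = Add(-6, Mul(-1449, Rational(-1, 859))) = Add(-6, Rational(1449, 859)) = Rational(-3705, 859) ≈ -4.3132)
Mul(Add(4450, Mul(Add(Add(Mul(-6, g), Function('Y')(0)), c), Pow(Add(992, 1555), -1))), Pow(Add(-3877, -4733), -1)) = Mul(Add(4450, Mul(Add(Add(Mul(-6, -9), 0), Rational(-3705, 859)), Pow(Add(992, 1555), -1))), Pow(Add(-3877, -4733), -1)) = Mul(Add(4450, Mul(Add(Add(54, 0), Rational(-3705, 859)), Pow(2547, -1))), Pow(-8610, -1)) = Mul(Add(4450, Mul(Add(54, Rational(-3705, 859)), Rational(1, 2547))), Rational(-1, 8610)) = Mul(Add(4450, Mul(Rational(42681, 859), Rational(1, 2547))), Rational(-1, 8610)) = Mul(Add(4450, Rational(14227, 729291)), Rational(-1, 8610)) = Mul(Rational(3245359177, 729291), Rational(-1, 8610)) = Rational(-3245359177, 6279195510)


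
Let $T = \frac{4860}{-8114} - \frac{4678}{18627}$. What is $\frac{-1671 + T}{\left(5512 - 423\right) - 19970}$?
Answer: $\frac{126341276125}{1124553286059} \approx 0.11235$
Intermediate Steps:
$T = - \frac{64242256}{75569739}$ ($T = 4860 \left(- \frac{1}{8114}\right) - \frac{4678}{18627} = - \frac{2430}{4057} - \frac{4678}{18627} = - \frac{64242256}{75569739} \approx -0.85011$)
$\frac{-1671 + T}{\left(5512 - 423\right) - 19970} = \frac{-1671 - \frac{64242256}{75569739}}{\left(5512 - 423\right) - 19970} = - \frac{126341276125}{75569739 \left(\left(5512 - 423\right) - 19970\right)} = - \frac{126341276125}{75569739 \left(5089 - 19970\right)} = - \frac{126341276125}{75569739 \left(-14881\right)} = \left(- \frac{126341276125}{75569739}\right) \left(- \frac{1}{14881}\right) = \frac{126341276125}{1124553286059}$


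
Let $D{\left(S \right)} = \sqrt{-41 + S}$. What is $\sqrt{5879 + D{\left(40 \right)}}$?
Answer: $\sqrt{5879 + i} \approx 76.675 + 0.0065 i$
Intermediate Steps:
$\sqrt{5879 + D{\left(40 \right)}} = \sqrt{5879 + \sqrt{-41 + 40}} = \sqrt{5879 + \sqrt{-1}} = \sqrt{5879 + i}$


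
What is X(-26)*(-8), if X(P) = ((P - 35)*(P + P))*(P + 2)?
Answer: 609024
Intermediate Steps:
X(P) = 2*P*(-35 + P)*(2 + P) (X(P) = ((-35 + P)*(2*P))*(2 + P) = (2*P*(-35 + P))*(2 + P) = 2*P*(-35 + P)*(2 + P))
X(-26)*(-8) = (2*(-26)*(-70 + (-26)**2 - 33*(-26)))*(-8) = (2*(-26)*(-70 + 676 + 858))*(-8) = (2*(-26)*1464)*(-8) = -76128*(-8) = 609024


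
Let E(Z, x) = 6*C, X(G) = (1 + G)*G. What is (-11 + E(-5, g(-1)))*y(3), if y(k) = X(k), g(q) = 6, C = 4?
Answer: 156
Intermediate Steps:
X(G) = G*(1 + G)
y(k) = k*(1 + k)
E(Z, x) = 24 (E(Z, x) = 6*4 = 24)
(-11 + E(-5, g(-1)))*y(3) = (-11 + 24)*(3*(1 + 3)) = 13*(3*4) = 13*12 = 156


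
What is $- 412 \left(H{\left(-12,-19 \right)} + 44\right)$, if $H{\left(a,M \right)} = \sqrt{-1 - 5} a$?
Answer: $-18128 + 4944 i \sqrt{6} \approx -18128.0 + 12110.0 i$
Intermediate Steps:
$H{\left(a,M \right)} = i a \sqrt{6}$ ($H{\left(a,M \right)} = \sqrt{-6} a = i \sqrt{6} a = i a \sqrt{6}$)
$- 412 \left(H{\left(-12,-19 \right)} + 44\right) = - 412 \left(i \left(-12\right) \sqrt{6} + 44\right) = - 412 \left(- 12 i \sqrt{6} + 44\right) = - 412 \left(44 - 12 i \sqrt{6}\right) = -18128 + 4944 i \sqrt{6}$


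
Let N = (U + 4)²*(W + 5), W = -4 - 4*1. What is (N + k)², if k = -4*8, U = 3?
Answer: 32041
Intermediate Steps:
W = -8 (W = -4 - 4 = -8)
k = -32
N = -147 (N = (3 + 4)²*(-8 + 5) = 7²*(-3) = 49*(-3) = -147)
(N + k)² = (-147 - 32)² = (-179)² = 32041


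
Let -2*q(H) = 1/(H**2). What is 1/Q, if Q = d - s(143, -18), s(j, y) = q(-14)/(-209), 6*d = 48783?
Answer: 81928/666115603 ≈ 0.00012299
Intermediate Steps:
d = 16261/2 (d = (1/6)*48783 = 16261/2 ≈ 8130.5)
q(H) = -1/(2*H**2)
s(j, y) = 1/81928 (s(j, y) = -1/2/(-14)**2/(-209) = -1/2*1/196*(-1/209) = -1/392*(-1/209) = 1/81928)
Q = 666115603/81928 (Q = 16261/2 - 1*1/81928 = 16261/2 - 1/81928 = 666115603/81928 ≈ 8130.5)
1/Q = 1/(666115603/81928) = 81928/666115603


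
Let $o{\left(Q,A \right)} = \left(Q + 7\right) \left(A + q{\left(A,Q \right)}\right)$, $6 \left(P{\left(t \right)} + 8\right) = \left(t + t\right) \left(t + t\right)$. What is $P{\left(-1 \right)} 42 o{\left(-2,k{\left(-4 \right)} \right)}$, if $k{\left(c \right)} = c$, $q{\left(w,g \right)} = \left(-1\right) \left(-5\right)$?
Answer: $-1540$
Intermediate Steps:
$q{\left(w,g \right)} = 5$
$P{\left(t \right)} = -8 + \frac{2 t^{2}}{3}$ ($P{\left(t \right)} = -8 + \frac{\left(t + t\right) \left(t + t\right)}{6} = -8 + \frac{2 t 2 t}{6} = -8 + \frac{4 t^{2}}{6} = -8 + \frac{2 t^{2}}{3}$)
$o{\left(Q,A \right)} = \left(5 + A\right) \left(7 + Q\right)$ ($o{\left(Q,A \right)} = \left(Q + 7\right) \left(A + 5\right) = \left(7 + Q\right) \left(5 + A\right) = \left(5 + A\right) \left(7 + Q\right)$)
$P{\left(-1 \right)} 42 o{\left(-2,k{\left(-4 \right)} \right)} = \left(-8 + \frac{2 \left(-1\right)^{2}}{3}\right) 42 \left(35 + 5 \left(-2\right) + 7 \left(-4\right) - -8\right) = \left(-8 + \frac{2}{3} \cdot 1\right) 42 \left(35 - 10 - 28 + 8\right) = \left(-8 + \frac{2}{3}\right) 42 \cdot 5 = \left(- \frac{22}{3}\right) 42 \cdot 5 = \left(-308\right) 5 = -1540$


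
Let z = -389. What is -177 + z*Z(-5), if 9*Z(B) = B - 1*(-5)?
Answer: -177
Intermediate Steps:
Z(B) = 5/9 + B/9 (Z(B) = (B - 1*(-5))/9 = (B + 5)/9 = (5 + B)/9 = 5/9 + B/9)
-177 + z*Z(-5) = -177 - 389*(5/9 + (⅑)*(-5)) = -177 - 389*(5/9 - 5/9) = -177 - 389*0 = -177 + 0 = -177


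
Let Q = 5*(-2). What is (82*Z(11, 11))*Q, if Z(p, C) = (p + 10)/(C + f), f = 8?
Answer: -17220/19 ≈ -906.32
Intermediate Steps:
Z(p, C) = (10 + p)/(8 + C) (Z(p, C) = (p + 10)/(C + 8) = (10 + p)/(8 + C))
Q = -10
(82*Z(11, 11))*Q = (82*((10 + 11)/(8 + 11)))*(-10) = (82*(21/19))*(-10) = (1722/19)*(-10) = -17220/19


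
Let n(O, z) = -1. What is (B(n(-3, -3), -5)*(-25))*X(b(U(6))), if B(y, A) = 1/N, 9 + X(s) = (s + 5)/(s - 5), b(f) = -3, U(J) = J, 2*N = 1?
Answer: 925/2 ≈ 462.50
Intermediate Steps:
N = 1/2 (N = (1/2)*1 = 1/2 ≈ 0.50000)
X(s) = -9 + (5 + s)/(-5 + s) (X(s) = -9 + (s + 5)/(s - 5) = -9 + (5 + s)/(-5 + s))
B(y, A) = 2 (B(y, A) = 1/(1/2) = 2)
(B(n(-3, -3), -5)*(-25))*X(b(U(6))) = (2*(-25))*(2*(25 - 4*(-3))/(-5 - 3)) = -100*(25 + 12)/(-8) = -100*(-1)*37/8 = -50*(-37/4) = 925/2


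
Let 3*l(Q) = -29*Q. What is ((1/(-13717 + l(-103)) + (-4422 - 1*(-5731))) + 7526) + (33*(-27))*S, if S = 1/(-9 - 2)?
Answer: 340270221/38164 ≈ 8916.0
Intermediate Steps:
S = -1/11 (S = 1/(-11) = -1/11 ≈ -0.090909)
l(Q) = -29*Q/3 (l(Q) = (-29*Q)/3 = -29*Q/3)
((1/(-13717 + l(-103)) + (-4422 - 1*(-5731))) + 7526) + (33*(-27))*S = ((1/(-13717 - 29/3*(-103)) + (-4422 - 1*(-5731))) + 7526) + (33*(-27))*(-1/11) = ((1/(-13717 + 2987/3) + (-4422 + 5731)) + 7526) - 891*(-1/11) = ((1/(-38164/3) + 1309) + 7526) + 81 = ((-3/38164 + 1309) + 7526) + 81 = (49956673/38164 + 7526) + 81 = 337178937/38164 + 81 = 340270221/38164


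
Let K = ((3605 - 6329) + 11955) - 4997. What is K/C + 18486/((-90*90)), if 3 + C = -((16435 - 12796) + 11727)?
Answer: -5896421/2305350 ≈ -2.5577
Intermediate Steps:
C = -15369 (C = -3 - ((16435 - 12796) + 11727) = -3 - (3639 + 11727) = -3 - 1*15366 = -3 - 15366 = -15369)
K = 4234 (K = (-2724 + 11955) - 4997 = 9231 - 4997 = 4234)
K/C + 18486/((-90*90)) = 4234/(-15369) + 18486/((-90*90)) = 4234*(-1/15369) + 18486/(-8100) = -4234/15369 + 18486*(-1/8100) = -4234/15369 - 1027/450 = -5896421/2305350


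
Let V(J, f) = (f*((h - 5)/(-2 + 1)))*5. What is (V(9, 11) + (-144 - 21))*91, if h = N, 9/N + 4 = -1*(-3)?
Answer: 55055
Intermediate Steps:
N = -9 (N = 9/(-4 - 1*(-3)) = 9/(-4 + 3) = 9/(-1) = 9*(-1) = -9)
h = -9
V(J, f) = 70*f (V(J, f) = (f*((-9 - 5)/(-2 + 1)))*5 = (f*(-14/(-1)))*5 = (f*(-14*(-1)))*5 = (f*14)*5 = (14*f)*5 = 70*f)
(V(9, 11) + (-144 - 21))*91 = (70*11 + (-144 - 21))*91 = (770 - 165)*91 = 605*91 = 55055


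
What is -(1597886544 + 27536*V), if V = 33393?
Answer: -2517396192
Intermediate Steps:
-(1597886544 + 27536*V) = -27536/(1/(58029 + 33393)) = -27536/(1/91422) = -27536/1/91422 = -27536*91422 = -2517396192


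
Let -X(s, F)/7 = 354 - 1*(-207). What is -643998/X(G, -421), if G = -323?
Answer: 214666/1309 ≈ 163.99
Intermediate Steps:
X(s, F) = -3927 (X(s, F) = -7*(354 - 1*(-207)) = -7*(354 + 207) = -7*561 = -3927)
-643998/X(G, -421) = -643998/(-3927) = -643998*(-1/3927) = 214666/1309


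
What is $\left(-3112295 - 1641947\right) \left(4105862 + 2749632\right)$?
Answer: $-32592677505548$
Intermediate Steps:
$\left(-3112295 - 1641947\right) \left(4105862 + 2749632\right) = \left(-4754242\right) 6855494 = -32592677505548$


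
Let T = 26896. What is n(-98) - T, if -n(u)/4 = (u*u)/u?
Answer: -26504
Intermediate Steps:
n(u) = -4*u (n(u) = -4*u*u/u = -4*u²/u = -4*u)
n(-98) - T = -4*(-98) - 1*26896 = 392 - 26896 = -26504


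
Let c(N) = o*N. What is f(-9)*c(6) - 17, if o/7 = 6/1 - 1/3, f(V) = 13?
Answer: 3077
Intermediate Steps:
o = 119/3 (o = 7*(6/1 - 1/3) = 7*(6*1 - 1*⅓) = 7*(6 - ⅓) = 7*(17/3) = 119/3 ≈ 39.667)
c(N) = 119*N/3
f(-9)*c(6) - 17 = 13*((119/3)*6) - 17 = 13*238 - 17 = 3094 - 17 = 3077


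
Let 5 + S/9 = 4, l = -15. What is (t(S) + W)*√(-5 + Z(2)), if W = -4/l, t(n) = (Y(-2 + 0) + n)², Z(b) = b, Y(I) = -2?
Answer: 1819*I*√3/15 ≈ 210.04*I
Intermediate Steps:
S = -9 (S = -45 + 9*4 = -45 + 36 = -9)
t(n) = (-2 + n)²
W = 4/15 (W = -4/(-15) = -4*(-1/15) = 4/15 ≈ 0.26667)
(t(S) + W)*√(-5 + Z(2)) = ((-2 - 9)² + 4/15)*√(-5 + 2) = ((-11)² + 4/15)*√(-3) = (121 + 4/15)*(I*√3) = 1819*(I*√3)/15 = 1819*I*√3/15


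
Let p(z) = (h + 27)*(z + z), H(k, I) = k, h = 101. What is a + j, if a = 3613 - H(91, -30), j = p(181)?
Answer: 49858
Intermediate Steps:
p(z) = 256*z (p(z) = (101 + 27)*(z + z) = 128*(2*z) = 256*z)
j = 46336 (j = 256*181 = 46336)
a = 3522 (a = 3613 - 1*91 = 3613 - 91 = 3522)
a + j = 3522 + 46336 = 49858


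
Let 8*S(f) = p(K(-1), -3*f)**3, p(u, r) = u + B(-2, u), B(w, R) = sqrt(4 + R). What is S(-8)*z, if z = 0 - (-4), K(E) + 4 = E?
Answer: -55 + 37*I ≈ -55.0 + 37.0*I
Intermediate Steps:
K(E) = -4 + E
z = 4 (z = 0 - 1*(-4) = 0 + 4 = 4)
p(u, r) = u + sqrt(4 + u)
S(f) = (-5 + I)**3/8 (S(f) = ((-4 - 1) + sqrt(4 + (-4 - 1)))**3/8 = (-5 + sqrt(4 - 5))**3/8 = (-5 + sqrt(-1))**3/8 = (-5 + I)**3/8)
S(-8)*z = (-55/4 + 37*I/4)*4 = -55 + 37*I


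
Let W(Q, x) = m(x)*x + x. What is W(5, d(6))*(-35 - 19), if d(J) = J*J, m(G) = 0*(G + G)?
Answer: -1944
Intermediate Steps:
m(G) = 0 (m(G) = 0*(2*G) = 0)
d(J) = J²
W(Q, x) = x (W(Q, x) = 0*x + x = 0 + x = x)
W(5, d(6))*(-35 - 19) = 6²*(-35 - 19) = 36*(-54) = -1944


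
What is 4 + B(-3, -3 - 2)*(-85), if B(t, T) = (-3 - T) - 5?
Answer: 259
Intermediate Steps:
B(t, T) = -8 - T
4 + B(-3, -3 - 2)*(-85) = 4 + (-8 - (-3 - 2))*(-85) = 4 + (-8 - 1*(-5))*(-85) = 4 + (-8 + 5)*(-85) = 4 - 3*(-85) = 4 + 255 = 259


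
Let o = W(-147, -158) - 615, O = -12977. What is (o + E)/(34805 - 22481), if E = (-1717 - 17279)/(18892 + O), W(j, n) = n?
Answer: -4591291/72896460 ≈ -0.062984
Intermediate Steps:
E = -18996/5915 (E = (-1717 - 17279)/(18892 - 12977) = -18996/5915 ≈ -3.2115)
o = -773 (o = -158 - 615 = -773)
(o + E)/(34805 - 22481) = (-773 - 18996/5915)/(34805 - 22481) = -4591291/5915/12324 = -4591291/5915*1/12324 = -4591291/72896460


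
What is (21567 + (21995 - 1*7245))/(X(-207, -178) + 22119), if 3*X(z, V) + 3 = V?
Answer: 108951/66176 ≈ 1.6464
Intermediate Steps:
X(z, V) = -1 + V/3
(21567 + (21995 - 1*7245))/(X(-207, -178) + 22119) = (21567 + (21995 - 1*7245))/((-1 + (⅓)*(-178)) + 22119) = (21567 + (21995 - 7245))/((-1 - 178/3) + 22119) = (21567 + 14750)/(-181/3 + 22119) = 36317/(66176/3) = 36317*(3/66176) = 108951/66176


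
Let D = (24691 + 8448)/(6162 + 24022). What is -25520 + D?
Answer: -770262541/30184 ≈ -25519.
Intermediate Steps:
D = 33139/30184 ≈ 1.0979
-25520 + D = -25520 + 33139/30184 = -770262541/30184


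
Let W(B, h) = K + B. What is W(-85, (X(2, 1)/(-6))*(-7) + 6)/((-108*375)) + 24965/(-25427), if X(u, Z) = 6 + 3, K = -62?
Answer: -335781577/343264500 ≈ -0.97820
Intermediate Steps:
X(u, Z) = 9
W(B, h) = -62 + B
W(-85, (X(2, 1)/(-6))*(-7) + 6)/((-108*375)) + 24965/(-25427) = (-62 - 85)/((-108*375)) + 24965/(-25427) = -147/(-40500) + 24965*(-1/25427) = -147*(-1/40500) - 24965/25427 = 49/13500 - 24965/25427 = -335781577/343264500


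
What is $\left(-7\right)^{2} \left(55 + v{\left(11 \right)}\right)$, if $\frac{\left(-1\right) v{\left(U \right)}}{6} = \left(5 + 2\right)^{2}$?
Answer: $-11711$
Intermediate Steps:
$v{\left(U \right)} = -294$ ($v{\left(U \right)} = - 6 \left(5 + 2\right)^{2} = - 6 \cdot 7^{2} = \left(-6\right) 49 = -294$)
$\left(-7\right)^{2} \left(55 + v{\left(11 \right)}\right) = \left(-7\right)^{2} \left(55 - 294\right) = 49 \left(-239\right) = -11711$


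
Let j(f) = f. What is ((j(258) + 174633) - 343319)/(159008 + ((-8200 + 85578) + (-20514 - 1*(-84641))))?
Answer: -168428/300513 ≈ -0.56047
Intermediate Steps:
((j(258) + 174633) - 343319)/(159008 + ((-8200 + 85578) + (-20514 - 1*(-84641)))) = ((258 + 174633) - 343319)/(159008 + ((-8200 + 85578) + (-20514 - 1*(-84641)))) = (174891 - 343319)/(159008 + (77378 + (-20514 + 84641))) = -168428/(159008 + (77378 + 64127)) = -168428/(159008 + 141505) = -168428/300513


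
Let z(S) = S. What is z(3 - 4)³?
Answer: -1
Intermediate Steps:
z(3 - 4)³ = (3 - 4)³ = (-1)³ = -1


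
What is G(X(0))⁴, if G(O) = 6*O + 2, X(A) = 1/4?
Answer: 2401/16 ≈ 150.06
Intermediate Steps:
X(A) = ¼ (X(A) = 1*(¼) = ¼)
G(O) = 2 + 6*O
G(X(0))⁴ = (2 + 6*(¼))⁴ = (2 + 3/2)⁴ = (7/2)⁴ = 2401/16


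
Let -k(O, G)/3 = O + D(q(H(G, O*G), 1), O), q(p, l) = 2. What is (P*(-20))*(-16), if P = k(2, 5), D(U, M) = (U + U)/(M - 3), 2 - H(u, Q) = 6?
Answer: 1920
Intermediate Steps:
H(u, Q) = -4 (H(u, Q) = 2 - 1*6 = 2 - 6 = -4)
D(U, M) = 2*U/(-3 + M) (D(U, M) = (2*U)/(-3 + M) = 2*U/(-3 + M))
k(O, G) = -12/(-3 + O) - 3*O (k(O, G) = -3*(O + 2*2/(-3 + O)) = -3*(O + 4/(-3 + O)) = -12/(-3 + O) - 3*O)
P = 6 (P = 3*(-4 - 1*2*(-3 + 2))/(-3 + 2) = 3*(-4 - 1*2*(-1))/(-1) = 3*(-1)*(-4 + 2) = 3*(-1)*(-2) = 6)
(P*(-20))*(-16) = (6*(-20))*(-16) = -120*(-16) = 1920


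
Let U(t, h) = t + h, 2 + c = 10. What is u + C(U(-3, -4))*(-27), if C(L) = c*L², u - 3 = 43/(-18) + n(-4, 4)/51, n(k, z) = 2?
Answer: -3238505/306 ≈ -10583.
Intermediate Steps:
c = 8 (c = -2 + 10 = 8)
U(t, h) = h + t
u = 199/306 (u = 3 + (43/(-18) + 2/51) = 3 + (43*(-1/18) + 2*(1/51)) = 3 + (-43/18 + 2/51) = 3 - 719/306 = 199/306 ≈ 0.65033)
C(L) = 8*L²
u + C(U(-3, -4))*(-27) = 199/306 + (8*(-4 - 3)²)*(-27) = 199/306 + (8*(-7)²)*(-27) = 199/306 + (8*49)*(-27) = 199/306 + 392*(-27) = 199/306 - 10584 = -3238505/306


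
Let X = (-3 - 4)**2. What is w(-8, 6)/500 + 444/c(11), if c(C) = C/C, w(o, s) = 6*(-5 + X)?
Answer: 55566/125 ≈ 444.53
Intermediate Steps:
X = 49 (X = (-7)**2 = 49)
w(o, s) = 264 (w(o, s) = 6*(-5 + 49) = 6*44 = 264)
c(C) = 1
w(-8, 6)/500 + 444/c(11) = 264/500 + 444/1 = 264*(1/500) + 444*1 = 66/125 + 444 = 55566/125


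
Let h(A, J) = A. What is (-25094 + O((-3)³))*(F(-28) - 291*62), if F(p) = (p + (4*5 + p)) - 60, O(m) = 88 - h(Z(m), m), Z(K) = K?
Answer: 453069102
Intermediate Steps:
O(m) = 88 - m
F(p) = -40 + 2*p (F(p) = (p + (20 + p)) - 60 = (20 + 2*p) - 60 = -40 + 2*p)
(-25094 + O((-3)³))*(F(-28) - 291*62) = (-25094 + (88 - 1*(-3)³))*((-40 + 2*(-28)) - 291*62) = (-25094 + (88 - 1*(-27)))*((-40 - 56) - 18042) = (-25094 + (88 + 27))*(-96 - 18042) = (-25094 + 115)*(-18138) = -24979*(-18138) = 453069102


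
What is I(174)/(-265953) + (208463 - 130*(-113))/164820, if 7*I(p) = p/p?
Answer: 46159700427/34093401580 ≈ 1.3539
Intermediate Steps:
I(p) = ⅐ (I(p) = (p/p)/7 = (⅐)*1 = ⅐)
I(174)/(-265953) + (208463 - 130*(-113))/164820 = (⅐)/(-265953) + (208463 - 130*(-113))/164820 = (⅐)*(-1/265953) + (208463 + 14690)*(1/164820) = -1/1861671 + 223153*(1/164820) = -1/1861671 + 223153/164820 = 46159700427/34093401580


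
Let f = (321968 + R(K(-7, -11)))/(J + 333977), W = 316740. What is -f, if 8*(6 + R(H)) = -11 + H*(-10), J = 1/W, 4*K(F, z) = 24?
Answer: -203950865625/211567749962 ≈ -0.96400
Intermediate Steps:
K(F, z) = 6 (K(F, z) = (¼)*24 = 6)
J = 1/316740 ≈ 3.1572e-6
R(H) = -59/8 - 5*H/4 (R(H) = -6 + (-11 + H*(-10))/8 = -6 + (-11 - 10*H)/8 = -6 + (-11/8 - 5*H/4) = -59/8 - 5*H/4)
f = 203950865625/211567749962 (f = (321968 + (-59/8 - 5/4*6))/(1/316740 + 333977) = (321968 + (-59/8 - 15/2))/(105783874981/316740) = (321968 - 119/8)*(316740/105783874981) = (2575625/8)*(316740/105783874981) = 203950865625/211567749962 ≈ 0.96400)
-f = -1*203950865625/211567749962 = -203950865625/211567749962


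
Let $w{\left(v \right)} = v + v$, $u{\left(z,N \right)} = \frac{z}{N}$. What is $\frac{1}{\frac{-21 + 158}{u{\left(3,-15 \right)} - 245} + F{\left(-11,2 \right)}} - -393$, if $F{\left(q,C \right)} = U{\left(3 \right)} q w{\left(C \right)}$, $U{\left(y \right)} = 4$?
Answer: $\frac{85067947}{216461} \approx 392.99$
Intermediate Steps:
$w{\left(v \right)} = 2 v$
$F{\left(q,C \right)} = 8 C q$ ($F{\left(q,C \right)} = 4 q 2 C = 8 C q$)
$\frac{1}{\frac{-21 + 158}{u{\left(3,-15 \right)} - 245} + F{\left(-11,2 \right)}} - -393 = \frac{1}{\frac{-21 + 158}{\frac{3}{-15} - 245} + 8 \cdot 2 \left(-11\right)} - -393 = \frac{1}{\frac{137}{3 \left(- \frac{1}{15}\right) - 245} - 176} + 393 = \frac{1}{\frac{137}{- \frac{1}{5} - 245} - 176} + 393 = \frac{1}{\frac{137}{- \frac{1226}{5}} - 176} + 393 = \frac{1}{137 \left(- \frac{5}{1226}\right) - 176} + 393 = \frac{1}{- \frac{685}{1226} - 176} + 393 = \frac{1}{- \frac{216461}{1226}} + 393 = - \frac{1226}{216461} + 393 = \frac{85067947}{216461}$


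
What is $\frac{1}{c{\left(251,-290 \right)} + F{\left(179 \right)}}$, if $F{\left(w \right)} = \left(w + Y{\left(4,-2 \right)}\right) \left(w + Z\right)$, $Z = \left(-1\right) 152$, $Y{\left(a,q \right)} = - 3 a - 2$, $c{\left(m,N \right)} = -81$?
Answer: $\frac{1}{4374} \approx 0.00022862$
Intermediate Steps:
$Y{\left(a,q \right)} = -2 - 3 a$
$Z = -152$
$F{\left(w \right)} = \left(-152 + w\right) \left(-14 + w\right)$ ($F{\left(w \right)} = \left(w - 14\right) \left(w - 152\right) = \left(w - 14\right) \left(-152 + w\right) = \left(-14 + w\right) \left(-152 + w\right) = \left(-152 + w\right) \left(-14 + w\right)$)
$\frac{1}{c{\left(251,-290 \right)} + F{\left(179 \right)}} = \frac{1}{-81 + \left(2128 + 179^{2} - 29714\right)} = \frac{1}{-81 + \left(2128 + 32041 - 29714\right)} = \frac{1}{-81 + 4455} = \frac{1}{4374}$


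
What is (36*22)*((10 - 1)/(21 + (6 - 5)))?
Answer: 324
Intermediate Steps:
(36*22)*((10 - 1)/(21 + (6 - 5))) = 792*(9/(21 + 1)) = 792*(9/22) = 324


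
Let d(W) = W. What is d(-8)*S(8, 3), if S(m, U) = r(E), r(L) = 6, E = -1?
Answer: -48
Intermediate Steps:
S(m, U) = 6
d(-8)*S(8, 3) = -8*6 = -48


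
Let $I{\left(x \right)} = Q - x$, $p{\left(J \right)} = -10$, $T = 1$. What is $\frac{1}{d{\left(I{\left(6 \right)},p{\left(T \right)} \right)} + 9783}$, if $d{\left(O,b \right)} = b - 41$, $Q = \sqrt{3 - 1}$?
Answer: $\frac{1}{9732} \approx 0.00010275$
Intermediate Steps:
$Q = \sqrt{2} \approx 1.4142$
$I{\left(x \right)} = \sqrt{2} - x$
$d{\left(O,b \right)} = -41 + b$
$\frac{1}{d{\left(I{\left(6 \right)},p{\left(T \right)} \right)} + 9783} = \frac{1}{\left(-41 - 10\right) + 9783} = \frac{1}{-51 + 9783} = \frac{1}{9732}$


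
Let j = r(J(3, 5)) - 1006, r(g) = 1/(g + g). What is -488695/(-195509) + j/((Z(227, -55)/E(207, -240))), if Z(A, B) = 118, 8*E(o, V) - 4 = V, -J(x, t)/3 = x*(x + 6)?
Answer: 32179362617/126689832 ≈ 254.00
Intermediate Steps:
J(x, t) = -3*x*(6 + x) (J(x, t) = -3*x*(x + 6) = -3*x*(6 + x))
r(g) = 1/(2*g)
E(o, V) = ½ + V/8
j = -162973/162 (j = 1/(2*((-3*3*(6 + 3)))) - 1006 = 1/(2*((-3*3*9))) - 1006 = (½)/(-81) - 1006 = (½)*(-1/81) - 1006 = -1/162 - 1006 = -162973/162 ≈ -1006.0)
-488695/(-195509) + j/((Z(227, -55)/E(207, -240))) = -488695/(-195509) - 162973/(162*(118/(½ + (⅛)*(-240)))) = -488695*(-1/195509) - 162973/(162*(118/(½ - 30))) = 488695/195509 - 162973/(162*(118/(-59/2))) = 488695/195509 - 162973/(162*(118*(-2/59))) = 488695/195509 - 162973/162/(-4) = 488695/195509 - 162973/162*(-¼) = 488695/195509 + 162973/648 = 32179362617/126689832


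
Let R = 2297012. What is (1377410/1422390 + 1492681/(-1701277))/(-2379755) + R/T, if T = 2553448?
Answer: 330696214302656043723769/367614806935615907835930 ≈ 0.89957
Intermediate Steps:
(1377410/1422390 + 1492681/(-1701277))/(-2379755) + R/T = (1377410/1422390 + 1492681/(-1701277))/(-2379755) + 2297012/2553448 = (1377410*(1/1422390) + 1492681*(-1/1701277))*(-1/2379755) + 2297012*(1/2553448) = (137741/142239 - 1492681/1701277)*(-1/2379755) + 574253/638362 = (22018142498/241987939203)*(-1/2379755) + 574253/638362 = -22018142498/575872008258035265 + 574253/638362 = 330696214302656043723769/367614806935615907835930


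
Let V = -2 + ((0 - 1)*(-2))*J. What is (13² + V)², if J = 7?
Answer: 32761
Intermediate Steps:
V = 12 (V = -2 + ((0 - 1)*(-2))*7 = -2 - 1*(-2)*7 = -2 + 2*7 = -2 + 14 = 12)
(13² + V)² = (13² + 12)² = (169 + 12)² = 181² = 32761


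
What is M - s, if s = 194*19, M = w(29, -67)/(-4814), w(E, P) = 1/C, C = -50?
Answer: -887220199/240700 ≈ -3686.0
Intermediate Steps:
w(E, P) = -1/50 (w(E, P) = 1/(-50) = -1/50)
M = 1/240700 (M = -1/50/(-4814) = -1/50*(-1/4814) = 1/240700 ≈ 4.1545e-6)
s = 3686
M - s = 1/240700 - 1*3686 = 1/240700 - 3686 = -887220199/240700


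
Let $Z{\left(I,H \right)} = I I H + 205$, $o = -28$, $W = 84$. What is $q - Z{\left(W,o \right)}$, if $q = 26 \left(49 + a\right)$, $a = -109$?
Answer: $195803$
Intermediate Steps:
$q = -1560$ ($q = 26 \left(49 - 109\right) = 26 \left(-60\right) = -1560$)
$Z{\left(I,H \right)} = 205 + H I^{2}$ ($Z{\left(I,H \right)} = I^{2} H + 205 = H I^{2} + 205 = 205 + H I^{2}$)
$q - Z{\left(W,o \right)} = -1560 - \left(205 - 28 \cdot 84^{2}\right) = -1560 - \left(205 - 197568\right) = -1560 - -197363 = -1560 + 197363 = 195803$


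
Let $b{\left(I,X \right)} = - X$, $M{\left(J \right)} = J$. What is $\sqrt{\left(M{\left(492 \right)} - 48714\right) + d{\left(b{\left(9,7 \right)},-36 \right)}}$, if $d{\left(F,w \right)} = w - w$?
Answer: $3 i \sqrt{5358} \approx 219.59 i$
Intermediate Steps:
$d{\left(F,w \right)} = 0$
$\sqrt{\left(M{\left(492 \right)} - 48714\right) + d{\left(b{\left(9,7 \right)},-36 \right)}} = \sqrt{\left(492 - 48714\right) + 0} = \sqrt{-48222 + 0} = \sqrt{-48222} = 3 i \sqrt{5358}$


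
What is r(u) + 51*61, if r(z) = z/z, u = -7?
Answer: 3112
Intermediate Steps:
r(z) = 1
r(u) + 51*61 = 1 + 51*61 = 1 + 3111 = 3112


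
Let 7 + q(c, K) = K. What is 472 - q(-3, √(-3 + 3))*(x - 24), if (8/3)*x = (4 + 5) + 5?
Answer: 1363/4 ≈ 340.75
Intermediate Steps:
x = 21/4 (x = 3*((4 + 5) + 5)/8 = 3*(9 + 5)/8 = (3/8)*14 = 21/4 ≈ 5.2500)
q(c, K) = -7 + K
472 - q(-3, √(-3 + 3))*(x - 24) = 472 - (-7 + √(-3 + 3))*(21/4 - 24) = 472 - (-7 + √0)*(-75)/4 = 472 - (-7 + 0)*(-75)/4 = 472 - (-7)*(-75)/4 = 472 - 1*525/4 = 472 - 525/4 = 1363/4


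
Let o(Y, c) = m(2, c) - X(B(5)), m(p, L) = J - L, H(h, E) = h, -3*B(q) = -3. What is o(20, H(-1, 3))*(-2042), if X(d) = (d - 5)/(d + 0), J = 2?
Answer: -14294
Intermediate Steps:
B(q) = 1 (B(q) = -⅓*(-3) = 1)
X(d) = (-5 + d)/d
m(p, L) = 2 - L
o(Y, c) = 6 - c (o(Y, c) = (2 - c) - (-5 + 1)/1 = (2 - c) - (-4) = (2 - c) - 1*(-4) = (2 - c) + 4 = 6 - c)
o(20, H(-1, 3))*(-2042) = (6 - 1*(-1))*(-2042) = (6 + 1)*(-2042) = 7*(-2042) = -14294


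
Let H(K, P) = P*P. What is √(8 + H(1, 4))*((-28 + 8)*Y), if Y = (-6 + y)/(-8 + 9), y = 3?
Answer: 120*√6 ≈ 293.94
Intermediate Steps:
H(K, P) = P²
Y = -3 (Y = (-6 + 3)/(-8 + 9) = -3/1 = -3*1 = -3)
√(8 + H(1, 4))*((-28 + 8)*Y) = √(8 + 4²)*((-28 + 8)*(-3)) = √(8 + 16)*(-20*(-3)) = √24*60 = (2*√6)*60 = 120*√6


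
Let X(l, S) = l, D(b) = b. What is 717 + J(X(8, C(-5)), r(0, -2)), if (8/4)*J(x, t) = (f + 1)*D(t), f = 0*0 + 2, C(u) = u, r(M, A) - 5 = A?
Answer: 1443/2 ≈ 721.50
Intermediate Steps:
r(M, A) = 5 + A
f = 2 (f = 0 + 2 = 2)
J(x, t) = 3*t/2 (J(x, t) = ((2 + 1)*t)/2 = (3*t)/2 = 3*t/2)
717 + J(X(8, C(-5)), r(0, -2)) = 717 + 3*(5 - 2)/2 = 717 + (3/2)*3 = 717 + 9/2 = 1443/2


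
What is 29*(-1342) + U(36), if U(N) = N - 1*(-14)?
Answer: -38868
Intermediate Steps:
U(N) = 14 + N (U(N) = N + 14 = 14 + N)
29*(-1342) + U(36) = 29*(-1342) + (14 + 36) = -38918 + 50 = -38868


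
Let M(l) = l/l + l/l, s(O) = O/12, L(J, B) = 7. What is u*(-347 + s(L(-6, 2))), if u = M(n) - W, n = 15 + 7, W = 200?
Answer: 137181/2 ≈ 68591.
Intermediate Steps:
s(O) = O/12 (s(O) = O*(1/12) = O/12)
n = 22
M(l) = 2 (M(l) = 1 + 1 = 2)
u = -198 (u = 2 - 1*200 = 2 - 200 = -198)
u*(-347 + s(L(-6, 2))) = -198*(-347 + (1/12)*7) = -198*(-347 + 7/12) = -198*(-4157/12) = 137181/2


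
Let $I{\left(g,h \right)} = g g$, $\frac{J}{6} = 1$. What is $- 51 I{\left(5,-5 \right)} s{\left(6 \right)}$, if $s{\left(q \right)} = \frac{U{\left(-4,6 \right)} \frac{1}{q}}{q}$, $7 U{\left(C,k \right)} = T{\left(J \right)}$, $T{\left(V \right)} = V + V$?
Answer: $- \frac{425}{7} \approx -60.714$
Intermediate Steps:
$J = 6$ ($J = 6 \cdot 1 = 6$)
$T{\left(V \right)} = 2 V$
$U{\left(C,k \right)} = \frac{12}{7}$ ($U{\left(C,k \right)} = \frac{2 \cdot 6}{7} = \frac{1}{7} \cdot 12 = \frac{12}{7}$)
$s{\left(q \right)} = \frac{12}{7 q^{2}}$ ($s{\left(q \right)} = \frac{\frac{12}{7} \frac{1}{q}}{q} = \frac{12}{7 q^{2}}$)
$I{\left(g,h \right)} = g^{2}$
$- 51 I{\left(5,-5 \right)} s{\left(6 \right)} = - 51 \cdot 5^{2} \frac{12}{7 \cdot 36} = \left(-51\right) 25 \cdot \frac{12}{7} \cdot \frac{1}{36} = \left(-1275\right) \frac{1}{21} = - \frac{425}{7}$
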